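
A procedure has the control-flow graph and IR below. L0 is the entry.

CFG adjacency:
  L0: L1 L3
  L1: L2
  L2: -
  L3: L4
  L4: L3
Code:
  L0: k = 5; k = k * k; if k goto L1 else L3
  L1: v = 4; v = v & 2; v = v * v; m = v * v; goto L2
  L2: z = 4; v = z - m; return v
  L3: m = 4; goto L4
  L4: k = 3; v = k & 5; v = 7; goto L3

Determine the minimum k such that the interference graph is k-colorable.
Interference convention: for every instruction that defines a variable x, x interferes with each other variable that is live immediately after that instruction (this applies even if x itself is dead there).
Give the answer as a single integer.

Answer: 2

Analysis:
def/use:
  L0 def {k} use ∅
  L1 def {m,v} use ∅
  L2 def {v,z} use {m}
  L3 def {m} use ∅
  L4 def {k,v} use ∅

Liveness:
  live L0: ∅→∅
  live L1: ∅→{m}
  live L2: {m}→∅
  live L3: ∅→∅
  live L4: ∅→∅

Interference:
  k — ∅
  m — {z}
  v — ∅
  z — {m}

Chromatic number:
  {m,z} pairwise interfere (2-clique) ⇒ χ ≥ 2
  assign k→r0 m→r0 v→r0 z→r1 — no edge inside a register ⇒ χ ≤ 2
  χ = 2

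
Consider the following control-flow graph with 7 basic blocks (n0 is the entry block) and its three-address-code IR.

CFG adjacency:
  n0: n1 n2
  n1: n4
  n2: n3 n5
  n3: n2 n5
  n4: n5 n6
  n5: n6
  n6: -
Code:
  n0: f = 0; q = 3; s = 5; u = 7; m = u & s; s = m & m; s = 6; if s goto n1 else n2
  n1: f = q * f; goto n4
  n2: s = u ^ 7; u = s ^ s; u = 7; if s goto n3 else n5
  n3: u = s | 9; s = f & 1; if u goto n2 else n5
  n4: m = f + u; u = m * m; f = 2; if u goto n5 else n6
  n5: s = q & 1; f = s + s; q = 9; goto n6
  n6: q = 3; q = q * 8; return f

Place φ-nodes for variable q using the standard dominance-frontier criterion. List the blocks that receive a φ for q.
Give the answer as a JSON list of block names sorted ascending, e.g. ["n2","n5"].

Answer: ["n6"]

Analysis:
idom tree: n1←n0 n2←n0 n3←n2 n4←n1 n5←n0 n6←n0
Join-block Dom:
  n2: preds {n0,n3}: {n0} ∩ {n0,n2,n3} = {n0}; idom=n0
  n5: preds {n2,n3,n4}: {n0,n2} ∩ {n0,n2,n3} ∩ {n0,n1,n4} = {n0}; idom=n0
  n6: preds {n4,n5}: {n0,n1,n4} ∩ {n0,n5} = {n0}; idom=n0

DF derivation:
  n2←n0: walk · to n0
  n2←n3: walk n3→n2 to n0
  n5←n2: walk n2 to n0
  n5←n3: walk n3→n2 to n0
  n5←n4: walk n4→n1 to n0
  n6←n4: walk n4→n1 to n0
  n6←n5: walk n5 to n0
  DF(n0)=∅
  DF(n1)={n5,n6}
  DF(n2)={n2,n5}
  DF(n3)={n2,n5}
  DF(n4)={n5,n6}
  DF(n5)={n6}
  DF(n6)=∅

φ for q: defs {n0,n5,n6}
  DF⁺ = {n6}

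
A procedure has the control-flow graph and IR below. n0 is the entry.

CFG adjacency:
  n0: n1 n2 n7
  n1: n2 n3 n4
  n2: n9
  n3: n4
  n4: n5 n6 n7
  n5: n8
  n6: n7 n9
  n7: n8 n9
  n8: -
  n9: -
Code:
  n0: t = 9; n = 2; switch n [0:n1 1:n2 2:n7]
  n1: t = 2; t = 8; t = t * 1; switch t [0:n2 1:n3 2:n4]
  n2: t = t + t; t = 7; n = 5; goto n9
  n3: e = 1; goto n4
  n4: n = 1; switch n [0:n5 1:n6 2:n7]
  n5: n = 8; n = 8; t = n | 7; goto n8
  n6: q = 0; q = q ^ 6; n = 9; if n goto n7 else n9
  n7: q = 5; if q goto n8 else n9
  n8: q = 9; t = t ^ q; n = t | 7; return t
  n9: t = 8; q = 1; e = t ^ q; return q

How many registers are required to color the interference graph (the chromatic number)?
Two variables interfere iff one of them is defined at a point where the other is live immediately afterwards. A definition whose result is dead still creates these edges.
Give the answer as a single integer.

Answer: 3

Working:
Per-block:
  n0: def={n,t} ue=∅
  n1: def={t} ue=∅
  n2: def={n,t} ue={t}
  n3: def={e} ue=∅
  n4: def={n} ue=∅
  n5: def={n,t} ue=∅
  n6: def={n,q} ue=∅
  n7: def={q} ue=∅
  n8: def={n,q,t} ue={t}
  n9: def={e,q,t} ue=∅

Live sets:
  n0 li=∅ lo={t}
  n1 li=∅ lo={t}
  n2 li={t} lo=∅
  n3 li={t} lo={t}
  n4 li={t} lo={t}
  n5 li=∅ lo={t}
  n6 li={t} lo={t}
  n7 li={t} lo={t}
  n8 li={t} lo=∅
  n9 li=∅ lo=∅

Interference:
  e — {q,t}
  n — {t}
  q — {e,t}
  t — {e,n,q}

Chromatic number:
  lower bound: {e,q,t} mutually conflict ⇒ χ ≥ 3
  assign e→R1 n→R1 q→R2 t→R0 — no edge inside a register ⇒ χ ≤ 3
  χ = 3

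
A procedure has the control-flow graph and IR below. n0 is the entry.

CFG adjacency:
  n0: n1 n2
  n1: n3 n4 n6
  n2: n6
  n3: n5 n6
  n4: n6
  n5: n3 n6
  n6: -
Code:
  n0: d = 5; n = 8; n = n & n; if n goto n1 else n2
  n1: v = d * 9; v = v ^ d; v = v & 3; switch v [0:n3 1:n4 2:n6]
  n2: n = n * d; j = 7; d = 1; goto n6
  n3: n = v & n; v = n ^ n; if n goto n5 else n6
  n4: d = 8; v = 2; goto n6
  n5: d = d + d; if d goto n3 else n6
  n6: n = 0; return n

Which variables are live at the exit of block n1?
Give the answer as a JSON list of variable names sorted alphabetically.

Answer: ["d", "n", "v"]

Derivation:
Per-block:
  n0: def={d,n} ue=∅
  n1: def={v} ue={d}
  n2: def={d,j,n} ue={d,n}
  n3: def={n,v} ue={n,v}
  n4: def={d,v} ue=∅
  n5: def={d} ue={d}
  n6: def={n} ue=∅

Live sets:
  live n0: ∅→{d,n}
  live n1: {d,n}→{d,n,v}
  live n2: {d,n}→∅
  live n3: {d,n,v}→{d,n,v}
  live n4: ∅→∅
  live n5: {d,n,v}→{d,n,v}
  live n6: ∅→∅

live-out(n1) = ["d", "n", "v"]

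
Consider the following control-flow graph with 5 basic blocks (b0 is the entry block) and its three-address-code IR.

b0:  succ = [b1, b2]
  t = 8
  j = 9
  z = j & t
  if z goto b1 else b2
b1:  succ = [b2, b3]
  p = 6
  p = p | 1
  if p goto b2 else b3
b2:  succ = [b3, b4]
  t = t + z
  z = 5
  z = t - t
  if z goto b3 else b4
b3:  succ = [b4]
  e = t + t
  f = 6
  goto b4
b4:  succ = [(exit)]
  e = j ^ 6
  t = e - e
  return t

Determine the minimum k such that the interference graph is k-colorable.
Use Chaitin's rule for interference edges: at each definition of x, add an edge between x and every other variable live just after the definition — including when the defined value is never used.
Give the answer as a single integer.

Per-block:
  b0: def={j,t,z} ue=∅
  b1: def={p} ue=∅
  b2: def={t,z} ue={t,z}
  b3: def={e,f} ue={t}
  b4: def={e,t} ue={j}

Backward fixpoint:
  b0 li=∅ lo={j,t,z}
  b1 li={j,t,z} lo={j,t,z}
  b2 li={j,t,z} lo={j,t}
  b3 li={j,t} lo={j}
  b4 li={j} lo=∅

Conflict graph:
  e — {j}
  f — {j}
  j — {e,f,p,t,z}
  p — {j,t,z}
  t — {j,p,z}
  z — {j,p,t}

Chromatic number:
  {j,p,t,z} pairwise interfere (4-clique) ⇒ χ ≥ 4
  4-colouring: R0={j}  R1={e,f,p}  R2={t}  R3={z}
  χ = 4

Answer: 4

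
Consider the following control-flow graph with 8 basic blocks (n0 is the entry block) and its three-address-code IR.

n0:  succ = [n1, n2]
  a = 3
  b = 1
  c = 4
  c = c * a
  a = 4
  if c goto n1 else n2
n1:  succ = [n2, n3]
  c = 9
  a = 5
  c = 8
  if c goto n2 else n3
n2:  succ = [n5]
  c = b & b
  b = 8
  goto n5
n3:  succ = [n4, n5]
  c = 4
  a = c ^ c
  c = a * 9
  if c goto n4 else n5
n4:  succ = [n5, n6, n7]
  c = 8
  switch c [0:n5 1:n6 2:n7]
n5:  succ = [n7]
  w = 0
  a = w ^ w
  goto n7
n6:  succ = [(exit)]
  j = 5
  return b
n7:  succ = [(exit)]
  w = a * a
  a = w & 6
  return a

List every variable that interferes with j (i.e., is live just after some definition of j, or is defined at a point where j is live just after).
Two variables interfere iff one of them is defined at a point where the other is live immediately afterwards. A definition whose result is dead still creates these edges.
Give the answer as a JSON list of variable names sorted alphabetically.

Answer: ["b"]

Working:
def/use:
  n0: def={a,b,c} ue=∅
  n1: def={a,c} ue=∅
  n2: def={b,c} ue={b}
  n3: def={a,c} ue=∅
  n4: def={c} ue=∅
  n5: def={a,w} ue=∅
  n6: def={j} ue={b}
  n7: def={a,w} ue={a}

Live sets:
  n0 li=∅ lo={b}
  n1 li={b} lo={b}
  n2 li={b} lo=∅
  n3 li={b} lo={a,b}
  n4 li={a,b} lo={a,b}
  n5 li=∅ lo={a}
  n6 li={b} lo=∅
  n7 li={a} lo=∅

Conflict graph:
  a: {b,c}
  b: {a,c,j}
  c: {a,b}
  j: {b}
  w: ∅

N(j) = ["b"]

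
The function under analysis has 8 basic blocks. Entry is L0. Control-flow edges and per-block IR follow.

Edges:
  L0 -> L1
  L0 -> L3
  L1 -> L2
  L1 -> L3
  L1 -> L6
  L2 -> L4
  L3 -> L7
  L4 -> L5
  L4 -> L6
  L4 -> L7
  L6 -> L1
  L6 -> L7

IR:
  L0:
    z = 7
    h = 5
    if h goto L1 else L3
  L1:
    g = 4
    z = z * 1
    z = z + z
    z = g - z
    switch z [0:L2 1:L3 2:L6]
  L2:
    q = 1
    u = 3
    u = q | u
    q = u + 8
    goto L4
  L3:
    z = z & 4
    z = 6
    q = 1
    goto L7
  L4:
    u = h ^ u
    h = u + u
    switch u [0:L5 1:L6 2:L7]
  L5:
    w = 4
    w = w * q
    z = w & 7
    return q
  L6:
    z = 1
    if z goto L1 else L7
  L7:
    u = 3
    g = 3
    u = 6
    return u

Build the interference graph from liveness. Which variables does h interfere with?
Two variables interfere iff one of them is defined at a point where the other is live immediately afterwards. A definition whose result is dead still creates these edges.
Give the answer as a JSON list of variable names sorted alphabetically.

Answer: ["g", "q", "u", "z"]

Analysis:
def/use:
  L0 def {h,z} use ∅
  L1 def {g,z} use {z}
  L2 def {q,u} use ∅
  L3 def {q,z} use {z}
  L4 def {h,u} use {h,u}
  L5 def {w,z} use {q}
  L6 def {z} use ∅
  L7 def {g,u} use ∅

Live sets:
  L0 li=∅ lo={h,z}
  L1 li={h,z} lo={h,z}
  L2 li={h} lo={h,q,u}
  L3 li={z} lo=∅
  L4 li={h,q,u} lo={h,q}
  L5 li={q} lo=∅
  L6 li={h} lo={h,z}
  L7 li=∅ lo=∅

Conflict graph:
  g↔{h,z}
  h↔{g,q,u,z}
  q↔{h,u,w,z}
  u↔{h,q}
  w↔{q}
  z↔{g,h,q}

N(h) = ["g", "q", "u", "z"]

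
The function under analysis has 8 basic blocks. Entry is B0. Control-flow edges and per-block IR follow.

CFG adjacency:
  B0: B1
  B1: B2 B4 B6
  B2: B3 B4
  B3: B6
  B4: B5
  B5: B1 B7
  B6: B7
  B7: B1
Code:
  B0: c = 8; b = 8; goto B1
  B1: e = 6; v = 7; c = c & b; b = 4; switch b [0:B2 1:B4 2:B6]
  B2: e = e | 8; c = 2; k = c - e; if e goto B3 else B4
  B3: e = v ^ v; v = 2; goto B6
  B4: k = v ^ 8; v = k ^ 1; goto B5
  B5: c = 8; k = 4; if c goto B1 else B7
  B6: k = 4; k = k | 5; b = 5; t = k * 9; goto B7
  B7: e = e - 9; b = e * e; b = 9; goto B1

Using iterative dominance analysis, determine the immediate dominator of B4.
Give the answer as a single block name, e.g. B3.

idom tree: B1←B0 B2←B1 B3←B2 B4←B1 B5←B4 B6←B1 B7←B1
Dom at joins:
  B1: preds {B0,B5,B7}: {B0} ∩ {B0,B1,B4,B5} ∩ {B0,B1,B7} = {B0}; idom=B0
  B4: preds {B1,B2}: {B0,B1} ∩ {B0,B1,B2} = {B0,B1}; idom=B1
  B6: preds {B1,B3}: {B0,B1} ∩ {B0,B1,B2,B3} = {B0,B1}; idom=B1
  B7: preds {B5,B6}: {B0,B1,B4,B5} ∩ {B0,B1,B6} = {B0,B1}; idom=B1

idom(B4) = B1

Answer: B1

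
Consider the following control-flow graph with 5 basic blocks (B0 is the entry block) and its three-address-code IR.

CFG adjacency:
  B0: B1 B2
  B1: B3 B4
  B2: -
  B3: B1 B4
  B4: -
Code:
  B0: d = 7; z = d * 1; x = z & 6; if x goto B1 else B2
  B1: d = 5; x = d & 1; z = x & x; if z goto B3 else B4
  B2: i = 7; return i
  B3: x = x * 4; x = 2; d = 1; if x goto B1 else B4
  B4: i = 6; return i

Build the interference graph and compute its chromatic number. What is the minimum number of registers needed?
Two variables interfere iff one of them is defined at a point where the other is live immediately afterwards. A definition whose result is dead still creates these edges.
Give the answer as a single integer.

Answer: 2

Working:
def/use:
  B0: {d,x,z} / ∅
  B1: {d,x,z} / ∅
  B2: {i} / ∅
  B3: {d,x} / {x}
  B4: {i} / ∅

Backward fixpoint:
  B0 li=∅ lo=∅
  B1 li=∅ lo={x}
  B2 li=∅ lo=∅
  B3 li={x} lo=∅
  B4 li=∅ lo=∅

Interference:
  d: {x}
  i: ∅
  x: {d,z}
  z: {x}

Registers:
  {d,x} pairwise interfere (2-clique) ⇒ χ ≥ 2
  2-colouring: c0={i,x}  c1={d,z}
  χ = 2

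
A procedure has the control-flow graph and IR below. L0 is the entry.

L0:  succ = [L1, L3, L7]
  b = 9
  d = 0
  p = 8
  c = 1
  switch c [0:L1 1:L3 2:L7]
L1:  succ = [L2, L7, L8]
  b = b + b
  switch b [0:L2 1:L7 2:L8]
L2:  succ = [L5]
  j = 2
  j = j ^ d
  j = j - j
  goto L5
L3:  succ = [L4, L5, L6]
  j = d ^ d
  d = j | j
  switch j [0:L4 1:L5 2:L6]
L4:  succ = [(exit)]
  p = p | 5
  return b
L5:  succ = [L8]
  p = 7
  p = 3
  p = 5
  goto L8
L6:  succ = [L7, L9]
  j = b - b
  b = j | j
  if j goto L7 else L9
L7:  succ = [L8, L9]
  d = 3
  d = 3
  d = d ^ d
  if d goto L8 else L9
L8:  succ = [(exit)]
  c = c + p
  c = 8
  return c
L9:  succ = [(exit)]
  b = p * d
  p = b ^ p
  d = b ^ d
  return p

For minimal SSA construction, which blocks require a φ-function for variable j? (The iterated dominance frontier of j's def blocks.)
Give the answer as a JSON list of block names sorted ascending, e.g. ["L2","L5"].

idom tree: L1←L0 L2←L1 L3←L0 L4←L3 L5←L0 L6←L3 L7←L0 L8←L0 L9←L0
Dom at joins:
  L5: preds {L2,L3}: {L0,L1,L2} ∩ {L0,L3} = {L0}; idom=L0
  L7: preds {L0,L1,L6}: {L0} ∩ {L0,L1} ∩ {L0,L3,L6} = {L0}; idom=L0
  L8: preds {L1,L5,L7}: {L0,L1} ∩ {L0,L5} ∩ {L0,L7} = {L0}; idom=L0
  L9: preds {L6,L7}: {L0,L3,L6} ∩ {L0,L7} = {L0}; idom=L0

Frontier:
  join L5 pred L2: L2→L1 stop@L0
  join L5 pred L3: L3 stop@L0
  join L7 pred L0: · stop@L0
  join L7 pred L1: L1 stop@L0
  join L7 pred L6: L6→L3 stop@L0
  join L8 pred L1: L1 stop@L0
  join L8 pred L5: L5 stop@L0
  join L8 pred L7: L7 stop@L0
  join L9 pred L6: L6→L3 stop@L0
  join L9 pred L7: L7 stop@L0
  L0: DF=∅
  L1: DF={L5,L7,L8}
  L2: DF={L5}
  L3: DF={L5,L7,L9}
  L4: DF=∅
  L5: DF={L8}
  L6: DF={L7,L9}
  L7: DF={L8,L9}
  L8: DF=∅
  L9: DF=∅

φ for j: defs {L2,L3,L6}
  DF⁺ = {L5,L7,L8,L9}

Answer: ["L5", "L7", "L8", "L9"]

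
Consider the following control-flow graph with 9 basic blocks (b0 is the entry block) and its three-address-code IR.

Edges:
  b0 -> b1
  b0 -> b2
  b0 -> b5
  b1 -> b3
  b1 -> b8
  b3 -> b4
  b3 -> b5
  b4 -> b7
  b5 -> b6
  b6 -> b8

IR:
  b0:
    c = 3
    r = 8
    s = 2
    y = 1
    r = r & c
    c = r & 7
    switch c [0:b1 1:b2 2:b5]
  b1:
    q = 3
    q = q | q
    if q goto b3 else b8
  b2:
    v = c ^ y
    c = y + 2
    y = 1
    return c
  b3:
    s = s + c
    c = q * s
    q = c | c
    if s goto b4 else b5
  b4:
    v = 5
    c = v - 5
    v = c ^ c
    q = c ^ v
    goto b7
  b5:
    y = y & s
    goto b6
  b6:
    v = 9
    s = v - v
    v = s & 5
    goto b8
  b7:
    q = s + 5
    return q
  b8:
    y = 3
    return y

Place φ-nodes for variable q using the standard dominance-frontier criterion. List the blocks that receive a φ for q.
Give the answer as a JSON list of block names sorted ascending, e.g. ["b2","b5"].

Answer: ["b5", "b8"]

Derivation:
idom tree: b1←b0 b2←b0 b3←b1 b4←b3 b5←b0 b6←b5 b7←b4 b8←b0
Join-block Dom:
  b5: preds {b0,b3}: {b0} ∩ {b0,b1,b3} = {b0}; idom=b0
  b8: preds {b1,b6}: {b0,b1} ∩ {b0,b5,b6} = {b0}; idom=b0

DF walk-up:
  join b5 pred b0: · stop@b0
  join b5 pred b3: b3→b1 stop@b0
  join b8 pred b1: b1 stop@b0
  join b8 pred b6: b6→b5 stop@b0
  b0: DF=∅
  b1: DF={b5,b8}
  b2: DF=∅
  b3: DF={b5}
  b4: DF=∅
  b5: DF={b8}
  b6: DF={b8}
  b7: DF=∅
  b8: DF=∅

φ for q: defs {b1,b3,b4,b7}
  DF⁺ = {b5,b8}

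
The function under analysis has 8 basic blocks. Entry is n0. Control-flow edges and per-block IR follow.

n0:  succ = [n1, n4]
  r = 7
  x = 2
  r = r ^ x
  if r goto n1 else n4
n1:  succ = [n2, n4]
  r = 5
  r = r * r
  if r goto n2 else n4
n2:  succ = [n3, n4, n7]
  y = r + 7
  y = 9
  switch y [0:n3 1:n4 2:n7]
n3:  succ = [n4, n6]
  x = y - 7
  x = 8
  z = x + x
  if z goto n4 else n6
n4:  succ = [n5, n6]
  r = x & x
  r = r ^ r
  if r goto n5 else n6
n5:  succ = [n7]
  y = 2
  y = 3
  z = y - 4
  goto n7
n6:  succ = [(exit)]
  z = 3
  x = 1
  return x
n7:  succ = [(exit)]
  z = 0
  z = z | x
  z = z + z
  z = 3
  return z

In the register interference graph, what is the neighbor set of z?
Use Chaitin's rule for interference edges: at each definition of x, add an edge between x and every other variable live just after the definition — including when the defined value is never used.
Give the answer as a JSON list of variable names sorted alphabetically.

def/use:
  n0: def={r,x} ue=∅
  n1: def={r} ue=∅
  n2: def={y} ue={r}
  n3: def={x,z} ue={y}
  n4: def={r} ue={x}
  n5: def={y,z} ue=∅
  n6: def={x,z} ue=∅
  n7: def={z} ue={x}

Liveness:
  n0: in=∅ out={x}
  n1: in={x} out={r,x}
  n2: in={r,x} out={x,y}
  n3: in={y} out={x}
  n4: in={x} out={x}
  n5: in={x} out={x}
  n6: in=∅ out=∅
  n7: in={x} out=∅

Interfere edges:
  r — {x}
  x — {r,y,z}
  y — {x}
  z — {x}

N(z) = ["x"]

Answer: ["x"]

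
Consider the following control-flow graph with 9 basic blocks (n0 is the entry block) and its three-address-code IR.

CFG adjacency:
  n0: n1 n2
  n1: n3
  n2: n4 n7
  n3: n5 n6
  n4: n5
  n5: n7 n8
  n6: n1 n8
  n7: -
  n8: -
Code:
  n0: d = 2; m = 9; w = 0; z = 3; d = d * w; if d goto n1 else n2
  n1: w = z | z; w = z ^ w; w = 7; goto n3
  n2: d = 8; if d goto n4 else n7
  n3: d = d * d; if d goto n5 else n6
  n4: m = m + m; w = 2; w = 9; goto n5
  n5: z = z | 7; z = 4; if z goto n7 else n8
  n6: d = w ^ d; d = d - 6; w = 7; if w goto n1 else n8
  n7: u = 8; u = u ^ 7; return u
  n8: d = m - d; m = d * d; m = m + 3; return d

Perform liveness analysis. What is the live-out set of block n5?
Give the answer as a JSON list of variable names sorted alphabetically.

Per-block:
  n0: {d,m,w,z} / ∅
  n1: {w} / {z}
  n2: {d} / ∅
  n3: {d} / {d}
  n4: {m,w} / {m}
  n5: {z} / {z}
  n6: {d,w} / {d,w}
  n7: {u} / ∅
  n8: {d,m} / {d,m}

Live sets:
  n0: in=∅ out={d,m,z}
  n1: in={d,m,z} out={d,m,w,z}
  n2: in={m,z} out={d,m,z}
  n3: in={d,m,w,z} out={d,m,w,z}
  n4: in={d,m,z} out={d,m,z}
  n5: in={d,m,z} out={d,m}
  n6: in={d,m,w,z} out={d,m,z}
  n7: in=∅ out=∅
  n8: in={d,m} out=∅

live-out(n5) = ["d", "m"]

Answer: ["d", "m"]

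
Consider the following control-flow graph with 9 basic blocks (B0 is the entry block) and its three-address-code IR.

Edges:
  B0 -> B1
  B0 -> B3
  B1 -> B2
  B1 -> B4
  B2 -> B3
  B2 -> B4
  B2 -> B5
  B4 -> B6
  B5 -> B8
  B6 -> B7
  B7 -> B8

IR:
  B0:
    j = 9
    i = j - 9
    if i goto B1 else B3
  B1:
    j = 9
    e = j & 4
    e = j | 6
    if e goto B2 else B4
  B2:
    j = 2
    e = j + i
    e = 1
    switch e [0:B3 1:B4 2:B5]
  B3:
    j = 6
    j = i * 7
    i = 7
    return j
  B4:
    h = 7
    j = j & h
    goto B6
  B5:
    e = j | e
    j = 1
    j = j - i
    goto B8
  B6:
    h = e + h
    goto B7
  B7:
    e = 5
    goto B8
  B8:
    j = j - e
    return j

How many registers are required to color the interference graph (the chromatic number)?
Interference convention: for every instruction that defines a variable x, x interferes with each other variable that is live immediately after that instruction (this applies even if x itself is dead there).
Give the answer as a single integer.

Answer: 3

Derivation:
Per-block:
  B0 def {i,j} use ∅
  B1 def {e,j} use ∅
  B2 def {e,j} use {i}
  B3 def {i,j} use {i}
  B4 def {h,j} use {j}
  B5 def {e,j} use {e,i,j}
  B6 def {h} use {e,h}
  B7 def {e} use ∅
  B8 def {j} use {e,j}

Backward fixpoint:
  live B0: ∅→{i}
  live B1: {i}→{e,i,j}
  live B2: {i}→{e,i,j}
  live B3: {i}→∅
  live B4: {e,j}→{e,h,j}
  live B5: {e,i,j}→{e,j}
  live B6: {e,h,j}→{j}
  live B7: {j}→{e,j}
  live B8: {e,j}→∅

Interference:
  e: {h,i,j}
  h: {e,j}
  i: {e,j}
  j: {e,h,i}

Chromatic number:
  lower bound: {e,h,j} mutually conflict ⇒ χ ≥ 3
  3-colouring: c0={e}  c1={j}  c2={h,i}
  χ = 3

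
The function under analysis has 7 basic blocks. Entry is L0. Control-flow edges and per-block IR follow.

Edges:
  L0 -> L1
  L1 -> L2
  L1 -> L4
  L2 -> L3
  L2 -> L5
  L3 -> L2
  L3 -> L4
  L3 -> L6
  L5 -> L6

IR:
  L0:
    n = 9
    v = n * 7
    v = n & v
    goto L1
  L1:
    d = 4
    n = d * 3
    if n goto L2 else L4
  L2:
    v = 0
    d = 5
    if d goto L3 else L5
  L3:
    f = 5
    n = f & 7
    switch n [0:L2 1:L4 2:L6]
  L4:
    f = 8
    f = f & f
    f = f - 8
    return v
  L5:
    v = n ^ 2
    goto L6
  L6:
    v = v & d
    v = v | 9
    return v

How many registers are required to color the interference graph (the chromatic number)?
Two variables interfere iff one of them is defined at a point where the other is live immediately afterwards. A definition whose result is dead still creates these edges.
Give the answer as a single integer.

def/use:
  L0: def={n,v} ue=∅
  L1: def={d,n} ue=∅
  L2: def={d,v} ue=∅
  L3: def={f,n} ue=∅
  L4: def={f} ue={v}
  L5: def={v} ue={n}
  L6: def={v} ue={d,v}

Liveness:
  L0: in=∅ out={v}
  L1: in={v} out={n,v}
  L2: in={n} out={d,n,v}
  L3: in={d,v} out={d,n,v}
  L4: in={v} out=∅
  L5: in={d,n} out={d,v}
  L6: in={d,v} out=∅

Interference:
  d — {f,n,v}
  f — {d,v}
  n — {d,v}
  v — {d,f,n}

Registers:
  clique {d,f,v} ⇒ need ≥ 3
  assign d→c0 f→c2 n→c2 v→c1 — no edge inside a register ⇒ χ ≤ 3
  χ = 3

Answer: 3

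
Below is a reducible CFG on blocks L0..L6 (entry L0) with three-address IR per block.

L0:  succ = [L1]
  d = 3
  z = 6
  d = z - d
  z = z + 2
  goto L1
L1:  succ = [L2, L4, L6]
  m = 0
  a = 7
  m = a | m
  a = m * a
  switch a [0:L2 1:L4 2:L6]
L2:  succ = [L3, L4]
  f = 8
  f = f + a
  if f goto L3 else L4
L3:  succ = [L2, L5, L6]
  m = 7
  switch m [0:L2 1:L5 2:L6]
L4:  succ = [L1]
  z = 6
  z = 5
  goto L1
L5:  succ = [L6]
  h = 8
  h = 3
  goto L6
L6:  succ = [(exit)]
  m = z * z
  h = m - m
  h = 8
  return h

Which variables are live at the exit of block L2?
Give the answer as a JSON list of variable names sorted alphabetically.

Answer: ["a", "z"]

Analysis:
Per-block:
  L0: def={d,z} ue=∅
  L1: def={a,m} ue=∅
  L2: def={f} ue={a}
  L3: def={m} ue=∅
  L4: def={z} ue=∅
  L5: def={h} ue=∅
  L6: def={h,m} ue={z}

Live sets:
  L0 li=∅ lo={z}
  L1 li={z} lo={a,z}
  L2 li={a,z} lo={a,z}
  L3 li={a,z} lo={a,z}
  L4 li=∅ lo={z}
  L5 li={z} lo={z}
  L6 li={z} lo=∅

live-out(L2) = ["a", "z"]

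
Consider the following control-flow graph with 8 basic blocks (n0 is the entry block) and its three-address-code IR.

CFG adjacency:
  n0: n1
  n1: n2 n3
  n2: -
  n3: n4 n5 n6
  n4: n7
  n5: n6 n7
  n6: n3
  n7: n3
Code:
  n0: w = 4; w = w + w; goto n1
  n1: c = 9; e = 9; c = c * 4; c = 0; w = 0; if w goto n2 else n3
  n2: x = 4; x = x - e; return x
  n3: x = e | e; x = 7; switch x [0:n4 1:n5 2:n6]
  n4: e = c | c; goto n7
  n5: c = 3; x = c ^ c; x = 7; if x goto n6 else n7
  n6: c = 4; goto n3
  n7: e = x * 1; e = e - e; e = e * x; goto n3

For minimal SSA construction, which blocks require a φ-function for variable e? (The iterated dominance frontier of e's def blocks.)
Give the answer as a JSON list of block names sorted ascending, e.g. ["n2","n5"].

Answer: ["n3", "n7"]

Analysis:
idom tree: n1←n0 n2←n1 n3←n1 n4←n3 n5←n3 n6←n3 n7←n3
Join-block Dom:
  n3: preds {n1,n6,n7}: {n0,n1} ∩ {n0,n1,n3,n6} ∩ {n0,n1,n3,n7} = {n0,n1}; idom=n1
  n6: preds {n3,n5}: {n0,n1,n3} ∩ {n0,n1,n3,n5} = {n0,n1,n3}; idom=n3
  n7: preds {n4,n5}: {n0,n1,n3,n4} ∩ {n0,n1,n3,n5} = {n0,n1,n3}; idom=n3

Frontier:
  n3←n1: walk · to n1
  n3←n6: walk n6→n3 to n1
  n3←n7: walk n7→n3 to n1
  n6←n3: walk · to n3
  n6←n5: walk n5 to n3
  n7←n4: walk n4 to n3
  n7←n5: walk n5 to n3
  DF(n0)=∅
  DF(n1)=∅
  DF(n2)=∅
  DF(n3)={n3}
  DF(n4)={n7}
  DF(n5)={n6,n7}
  DF(n6)={n3}
  DF(n7)={n3}

φ for e: defs {n1,n4,n7}
  DF⁺ = {n3,n7}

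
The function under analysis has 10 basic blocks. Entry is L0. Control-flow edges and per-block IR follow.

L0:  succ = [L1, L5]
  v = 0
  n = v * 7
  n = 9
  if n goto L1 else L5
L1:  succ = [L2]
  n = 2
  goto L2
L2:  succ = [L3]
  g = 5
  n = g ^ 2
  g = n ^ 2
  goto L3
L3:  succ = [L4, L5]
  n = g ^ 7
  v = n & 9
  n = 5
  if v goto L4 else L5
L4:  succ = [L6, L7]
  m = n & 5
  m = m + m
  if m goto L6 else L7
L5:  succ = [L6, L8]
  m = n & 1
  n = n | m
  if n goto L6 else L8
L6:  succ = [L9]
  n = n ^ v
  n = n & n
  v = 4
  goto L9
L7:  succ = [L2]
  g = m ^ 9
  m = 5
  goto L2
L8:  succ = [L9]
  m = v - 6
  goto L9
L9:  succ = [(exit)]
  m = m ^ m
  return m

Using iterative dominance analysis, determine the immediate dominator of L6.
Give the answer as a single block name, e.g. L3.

Answer: L0

Working:
idom tree: L1←L0 L2←L1 L3←L2 L4←L3 L5←L0 L6←L0 L7←L4 L8←L5 L9←L0
Dom∩ at merges:
  L2: preds {L1,L7}: {L0,L1} ∩ {L0,L1,L2,L3,L4,L7} = {L0,L1}; idom=L1
  L5: preds {L0,L3}: {L0} ∩ {L0,L1,L2,L3} = {L0}; idom=L0
  L6: preds {L4,L5}: {L0,L1,L2,L3,L4} ∩ {L0,L5} = {L0}; idom=L0
  L9: preds {L6,L8}: {L0,L6} ∩ {L0,L5,L8} = {L0}; idom=L0

idom(L6) = L0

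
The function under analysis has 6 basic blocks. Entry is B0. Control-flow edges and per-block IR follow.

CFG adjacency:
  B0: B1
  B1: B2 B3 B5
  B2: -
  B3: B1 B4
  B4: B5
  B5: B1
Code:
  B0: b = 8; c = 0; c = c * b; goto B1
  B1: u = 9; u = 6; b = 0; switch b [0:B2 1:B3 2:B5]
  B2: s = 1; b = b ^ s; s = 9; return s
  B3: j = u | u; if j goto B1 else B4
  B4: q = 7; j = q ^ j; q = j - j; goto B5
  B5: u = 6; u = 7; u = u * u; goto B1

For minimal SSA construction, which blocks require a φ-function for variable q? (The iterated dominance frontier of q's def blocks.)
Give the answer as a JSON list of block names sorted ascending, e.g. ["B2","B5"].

Answer: ["B1", "B5"]

Analysis:
idom tree: B1←B0 B2←B1 B3←B1 B4←B3 B5←B1
Join-block Dom:
  B1: preds {B0,B3,B5}: {B0} ∩ {B0,B1,B3} ∩ {B0,B1,B5} = {B0}; idom=B0
  B5: preds {B1,B4}: {B0,B1} ∩ {B0,B1,B3,B4} = {B0,B1}; idom=B1

DF walk-up:
  B1←B0: walk · to B0
  B1←B3: walk B3→B1 to B0
  B1←B5: walk B5→B1 to B0
  B5←B1: walk · to B1
  B5←B4: walk B4→B3 to B1
  B0: DF=∅
  B1: DF={B1}
  B2: DF=∅
  B3: DF={B1,B5}
  B4: DF={B5}
  B5: DF={B1}

φ for q: defs {B4}
  DF⁺ = {B1,B5}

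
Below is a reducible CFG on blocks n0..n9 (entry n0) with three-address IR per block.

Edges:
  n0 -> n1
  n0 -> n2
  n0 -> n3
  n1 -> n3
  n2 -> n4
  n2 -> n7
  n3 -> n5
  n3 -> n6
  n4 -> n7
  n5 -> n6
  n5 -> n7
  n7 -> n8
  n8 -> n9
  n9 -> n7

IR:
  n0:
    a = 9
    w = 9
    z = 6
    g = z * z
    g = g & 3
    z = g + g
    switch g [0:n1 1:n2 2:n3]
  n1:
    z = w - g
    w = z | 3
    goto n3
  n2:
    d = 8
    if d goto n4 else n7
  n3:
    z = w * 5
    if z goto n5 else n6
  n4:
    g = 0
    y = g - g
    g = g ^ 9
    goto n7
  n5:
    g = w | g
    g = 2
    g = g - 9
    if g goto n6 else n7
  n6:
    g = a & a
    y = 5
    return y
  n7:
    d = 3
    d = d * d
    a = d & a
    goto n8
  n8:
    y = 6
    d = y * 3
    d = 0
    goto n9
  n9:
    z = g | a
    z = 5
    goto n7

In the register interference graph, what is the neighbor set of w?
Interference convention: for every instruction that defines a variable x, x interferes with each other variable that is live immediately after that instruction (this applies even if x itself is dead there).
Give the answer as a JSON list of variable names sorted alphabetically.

def/use:
  n0 def {a,g,w,z} use ∅
  n1 def {w,z} use {g,w}
  n2 def {d} use ∅
  n3 def {z} use {w}
  n4 def {g,y} use ∅
  n5 def {g} use {g,w}
  n6 def {g,y} use {a}
  n7 def {a,d} use {a}
  n8 def {d,y} use ∅
  n9 def {z} use {a,g}

Liveness:
  live n0: ∅→{a,g,w}
  live n1: {a,g,w}→{a,g,w}
  live n2: {a,g}→{a,g}
  live n3: {a,g,w}→{a,g,w}
  live n4: {a}→{a,g}
  live n5: {a,g,w}→{a,g}
  live n6: {a}→∅
  live n7: {a,g}→{a,g}
  live n8: {a,g}→{a,g}
  live n9: {a,g}→{a,g}

Interfere edges:
  a↔{d,g,w,y,z}
  d↔{a,g}
  g↔{a,d,w,y,z}
  w↔{a,g,z}
  y↔{a,g}
  z↔{a,g,w}

N(w) = ["a", "g", "z"]

Answer: ["a", "g", "z"]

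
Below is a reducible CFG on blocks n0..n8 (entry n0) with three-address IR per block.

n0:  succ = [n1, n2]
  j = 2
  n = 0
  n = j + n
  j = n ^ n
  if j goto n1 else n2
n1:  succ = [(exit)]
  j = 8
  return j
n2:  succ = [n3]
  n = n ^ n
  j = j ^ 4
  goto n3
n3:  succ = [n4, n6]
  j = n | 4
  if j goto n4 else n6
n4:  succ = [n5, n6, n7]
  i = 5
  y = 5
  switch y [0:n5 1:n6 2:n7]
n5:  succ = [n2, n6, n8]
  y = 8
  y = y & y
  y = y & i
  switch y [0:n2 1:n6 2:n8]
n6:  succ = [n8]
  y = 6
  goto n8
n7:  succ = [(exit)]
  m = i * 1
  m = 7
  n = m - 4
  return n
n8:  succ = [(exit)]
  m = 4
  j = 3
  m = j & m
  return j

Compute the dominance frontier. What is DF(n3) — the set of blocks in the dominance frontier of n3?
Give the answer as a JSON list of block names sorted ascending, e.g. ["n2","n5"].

Answer: ["n2"]

Derivation:
idom tree: n1←n0 n2←n0 n3←n2 n4←n3 n5←n4 n6←n3 n7←n4 n8←n3
Dom at joins:
  n2: preds {n0,n5}: {n0} ∩ {n0,n2,n3,n4,n5} = {n0}; idom=n0
  n6: preds {n3,n4,n5}: {n0,n2,n3} ∩ {n0,n2,n3,n4} ∩ {n0,n2,n3,n4,n5} = {n0,n2,n3}; idom=n3
  n8: preds {n5,n6}: {n0,n2,n3,n4,n5} ∩ {n0,n2,n3,n6} = {n0,n2,n3}; idom=n3

DF walk-up:
  join n2 pred n0: · stop@n0
  join n2 pred n5: n5→n4→n3→n2 stop@n0
  join n6 pred n3: · stop@n3
  join n6 pred n4: n4 stop@n3
  join n6 pred n5: n5→n4 stop@n3
  join n8 pred n5: n5→n4 stop@n3
  join n8 pred n6: n6 stop@n3
  DF(n0)=∅
  DF(n1)=∅
  DF(n2)={n2}
  DF(n3)={n2}
  DF(n4)={n2,n6,n8}
  DF(n5)={n2,n6,n8}
  DF(n6)={n8}
  DF(n7)=∅
  DF(n8)=∅

DF(n3) = ["n2"]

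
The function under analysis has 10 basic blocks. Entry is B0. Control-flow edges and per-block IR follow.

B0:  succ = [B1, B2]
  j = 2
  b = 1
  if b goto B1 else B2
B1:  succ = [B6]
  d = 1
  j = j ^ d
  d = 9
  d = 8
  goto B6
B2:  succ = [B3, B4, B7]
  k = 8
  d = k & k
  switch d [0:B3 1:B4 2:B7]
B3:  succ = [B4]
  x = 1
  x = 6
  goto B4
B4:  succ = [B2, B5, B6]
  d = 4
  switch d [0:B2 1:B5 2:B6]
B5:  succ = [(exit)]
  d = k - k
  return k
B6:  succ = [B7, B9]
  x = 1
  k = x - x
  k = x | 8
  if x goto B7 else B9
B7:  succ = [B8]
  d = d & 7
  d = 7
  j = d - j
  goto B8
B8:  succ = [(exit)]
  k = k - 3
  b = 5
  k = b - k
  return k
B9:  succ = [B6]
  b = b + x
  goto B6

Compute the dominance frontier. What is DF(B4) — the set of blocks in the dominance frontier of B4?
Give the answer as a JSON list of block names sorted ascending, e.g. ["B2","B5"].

idom tree: B1←B0 B2←B0 B3←B2 B4←B2 B5←B4 B6←B0 B7←B0 B8←B7 B9←B6
Join-block Dom:
  B2: preds {B0,B4}: {B0} ∩ {B0,B2,B4} = {B0}; idom=B0
  B4: preds {B2,B3}: {B0,B2} ∩ {B0,B2,B3} = {B0,B2}; idom=B2
  B6: preds {B1,B4,B9}: {B0,B1} ∩ {B0,B2,B4} ∩ {B0,B6,B9} = {B0}; idom=B0
  B7: preds {B2,B6}: {B0,B2} ∩ {B0,B6} = {B0}; idom=B0

DF walk-up:
  B2←B0: walk · to B0
  B2←B4: walk B4→B2 to B0
  B4←B2: walk · to B2
  B4←B3: walk B3 to B2
  B6←B1: walk B1 to B0
  B6←B4: walk B4→B2 to B0
  B6←B9: walk B9→B6 to B0
  B7←B2: walk B2 to B0
  B7←B6: walk B6 to B0
  B0: DF=∅
  B1: DF={B6}
  B2: DF={B2,B6,B7}
  B3: DF={B4}
  B4: DF={B2,B6}
  B5: DF=∅
  B6: DF={B6,B7}
  B7: DF=∅
  B8: DF=∅
  B9: DF={B6}

DF(B4) = ["B2", "B6"]

Answer: ["B2", "B6"]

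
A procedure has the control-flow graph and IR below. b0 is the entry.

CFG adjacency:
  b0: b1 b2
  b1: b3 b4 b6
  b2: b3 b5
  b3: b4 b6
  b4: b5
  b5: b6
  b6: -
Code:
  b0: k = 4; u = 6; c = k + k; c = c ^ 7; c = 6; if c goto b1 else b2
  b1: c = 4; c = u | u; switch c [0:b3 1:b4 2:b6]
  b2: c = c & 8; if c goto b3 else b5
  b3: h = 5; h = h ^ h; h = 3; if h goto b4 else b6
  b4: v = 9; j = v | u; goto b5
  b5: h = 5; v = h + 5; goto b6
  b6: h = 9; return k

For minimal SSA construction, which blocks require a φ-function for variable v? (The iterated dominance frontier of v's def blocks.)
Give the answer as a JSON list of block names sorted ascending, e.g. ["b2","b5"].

idom tree: b1←b0 b2←b0 b3←b0 b4←b0 b5←b0 b6←b0
Join-block Dom:
  b3: preds {b1,b2}: {b0,b1} ∩ {b0,b2} = {b0}; idom=b0
  b4: preds {b1,b3}: {b0,b1} ∩ {b0,b3} = {b0}; idom=b0
  b5: preds {b2,b4}: {b0,b2} ∩ {b0,b4} = {b0}; idom=b0
  b6: preds {b1,b3,b5}: {b0,b1} ∩ {b0,b3} ∩ {b0,b5} = {b0}; idom=b0

DF walk-up:
  join b3 pred b1: b1 stop@b0
  join b3 pred b2: b2 stop@b0
  join b4 pred b1: b1 stop@b0
  join b4 pred b3: b3 stop@b0
  join b5 pred b2: b2 stop@b0
  join b5 pred b4: b4 stop@b0
  join b6 pred b1: b1 stop@b0
  join b6 pred b3: b3 stop@b0
  join b6 pred b5: b5 stop@b0
  DF(b0)=∅
  DF(b1)={b3,b4,b6}
  DF(b2)={b3,b5}
  DF(b3)={b4,b6}
  DF(b4)={b5}
  DF(b5)={b6}
  DF(b6)=∅

φ for v: defs {b4,b5}
  DF⁺ = {b5,b6}

Answer: ["b5", "b6"]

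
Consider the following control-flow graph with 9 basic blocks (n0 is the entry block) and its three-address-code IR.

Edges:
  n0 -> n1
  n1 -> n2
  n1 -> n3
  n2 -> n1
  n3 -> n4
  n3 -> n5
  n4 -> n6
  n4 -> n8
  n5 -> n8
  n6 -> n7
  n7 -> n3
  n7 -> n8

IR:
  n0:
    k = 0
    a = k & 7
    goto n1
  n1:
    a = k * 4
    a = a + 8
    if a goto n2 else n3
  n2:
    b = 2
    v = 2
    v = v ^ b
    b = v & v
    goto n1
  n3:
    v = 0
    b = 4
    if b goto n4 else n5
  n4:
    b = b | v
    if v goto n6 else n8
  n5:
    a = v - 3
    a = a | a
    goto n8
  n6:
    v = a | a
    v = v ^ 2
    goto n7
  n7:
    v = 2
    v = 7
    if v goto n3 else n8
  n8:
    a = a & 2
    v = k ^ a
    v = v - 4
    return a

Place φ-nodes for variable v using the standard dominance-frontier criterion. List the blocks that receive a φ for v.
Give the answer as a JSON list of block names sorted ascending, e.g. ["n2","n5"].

idom tree: n1←n0 n2←n1 n3←n1 n4←n3 n5←n3 n6←n4 n7←n6 n8←n3
Join-block Dom:
  n1: preds {n0,n2}: {n0} ∩ {n0,n1,n2} = {n0}; idom=n0
  n3: preds {n1,n7}: {n0,n1} ∩ {n0,n1,n3,n4,n6,n7} = {n0,n1}; idom=n1
  n8: preds {n4,n5,n7}: {n0,n1,n3,n4} ∩ {n0,n1,n3,n5} ∩ {n0,n1,n3,n4,n6,n7} = {n0,n1,n3}; idom=n3

DF derivation:
  join n1 pred n0: · stop@n0
  join n1 pred n2: n2→n1 stop@n0
  join n3 pred n1: · stop@n1
  join n3 pred n7: n7→n6→n4→n3 stop@n1
  join n8 pred n4: n4 stop@n3
  join n8 pred n5: n5 stop@n3
  join n8 pred n7: n7→n6→n4 stop@n3
  n0 → ∅
  n1 → {n1}
  n2 → {n1}
  n3 → {n3}
  n4 → {n3,n8}
  n5 → {n8}
  n6 → {n3,n8}
  n7 → {n3,n8}
  n8 → ∅

φ for v: defs {n2,n3,n6,n7,n8}
  DF⁺ = {n1,n3,n8}

Answer: ["n1", "n3", "n8"]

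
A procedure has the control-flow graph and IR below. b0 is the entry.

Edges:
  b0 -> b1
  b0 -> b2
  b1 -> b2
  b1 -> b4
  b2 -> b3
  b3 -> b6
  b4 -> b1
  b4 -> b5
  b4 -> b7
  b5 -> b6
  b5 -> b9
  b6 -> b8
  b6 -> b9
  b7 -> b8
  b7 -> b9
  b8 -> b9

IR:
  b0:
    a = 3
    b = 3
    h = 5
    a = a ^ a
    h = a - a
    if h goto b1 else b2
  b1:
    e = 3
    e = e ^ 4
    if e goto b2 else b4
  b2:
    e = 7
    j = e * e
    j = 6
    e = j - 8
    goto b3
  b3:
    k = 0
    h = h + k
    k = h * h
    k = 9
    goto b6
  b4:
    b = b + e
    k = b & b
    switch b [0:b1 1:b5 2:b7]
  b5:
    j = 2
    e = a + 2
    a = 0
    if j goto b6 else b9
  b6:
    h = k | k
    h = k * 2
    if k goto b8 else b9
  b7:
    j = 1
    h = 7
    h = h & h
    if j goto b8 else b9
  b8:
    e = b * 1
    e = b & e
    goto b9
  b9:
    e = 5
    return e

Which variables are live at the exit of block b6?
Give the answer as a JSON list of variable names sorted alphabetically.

def/use:
  b0: def={a,b,h} ue=∅
  b1: def={e} ue=∅
  b2: def={e,j} ue=∅
  b3: def={h,k} ue={h}
  b4: def={b,k} ue={b,e}
  b5: def={a,e,j} ue={a}
  b6: def={h} ue={k}
  b7: def={h,j} ue=∅
  b8: def={e} ue={b}
  b9: def={e} ue=∅

Backward fixpoint:
  b0 li=∅ lo={a,b,h}
  b1 li={a,b,h} lo={a,b,e,h}
  b2 li={b,h} lo={b,h}
  b3 li={b,h} lo={b,k}
  b4 li={a,b,e,h} lo={a,b,h,k}
  b5 li={a,b,k} lo={b,k}
  b6 li={b,k} lo={b}
  b7 li={b} lo={b}
  b8 li={b} lo=∅
  b9 li=∅ lo=∅

live-out(b6) = ["b"]

Answer: ["b"]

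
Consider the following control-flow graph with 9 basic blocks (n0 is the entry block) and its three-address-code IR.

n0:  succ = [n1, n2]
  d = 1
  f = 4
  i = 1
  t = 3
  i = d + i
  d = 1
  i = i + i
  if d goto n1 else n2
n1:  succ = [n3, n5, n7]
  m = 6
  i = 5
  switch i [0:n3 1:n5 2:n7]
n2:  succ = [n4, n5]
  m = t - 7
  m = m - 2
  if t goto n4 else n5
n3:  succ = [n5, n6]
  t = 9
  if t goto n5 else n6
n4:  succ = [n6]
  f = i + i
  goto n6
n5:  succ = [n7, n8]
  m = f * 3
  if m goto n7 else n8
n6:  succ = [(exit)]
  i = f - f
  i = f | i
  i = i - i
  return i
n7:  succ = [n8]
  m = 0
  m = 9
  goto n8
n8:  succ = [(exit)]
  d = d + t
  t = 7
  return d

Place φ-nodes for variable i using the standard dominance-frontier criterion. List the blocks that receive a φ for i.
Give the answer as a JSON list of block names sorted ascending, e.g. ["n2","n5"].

Answer: ["n5", "n6", "n7", "n8"]

Derivation:
idom tree: n1←n0 n2←n0 n3←n1 n4←n2 n5←n0 n6←n0 n7←n0 n8←n0
Dom at joins:
  n5: preds {n1,n2,n3}: {n0,n1} ∩ {n0,n2} ∩ {n0,n1,n3} = {n0}; idom=n0
  n6: preds {n3,n4}: {n0,n1,n3} ∩ {n0,n2,n4} = {n0}; idom=n0
  n7: preds {n1,n5}: {n0,n1} ∩ {n0,n5} = {n0}; idom=n0
  n8: preds {n5,n7}: {n0,n5} ∩ {n0,n7} = {n0}; idom=n0

DF walk-up:
  join n5 pred n1: n1 stop@n0
  join n5 pred n2: n2 stop@n0
  join n5 pred n3: n3→n1 stop@n0
  join n6 pred n3: n3→n1 stop@n0
  join n6 pred n4: n4→n2 stop@n0
  join n7 pred n1: n1 stop@n0
  join n7 pred n5: n5 stop@n0
  join n8 pred n5: n5 stop@n0
  join n8 pred n7: n7 stop@n0
  n0 → ∅
  n1 → {n5,n6,n7}
  n2 → {n5,n6}
  n3 → {n5,n6}
  n4 → {n6}
  n5 → {n7,n8}
  n6 → ∅
  n7 → {n8}
  n8 → ∅

φ for i: defs {n0,n1,n6}
  DF⁺ = {n5,n6,n7,n8}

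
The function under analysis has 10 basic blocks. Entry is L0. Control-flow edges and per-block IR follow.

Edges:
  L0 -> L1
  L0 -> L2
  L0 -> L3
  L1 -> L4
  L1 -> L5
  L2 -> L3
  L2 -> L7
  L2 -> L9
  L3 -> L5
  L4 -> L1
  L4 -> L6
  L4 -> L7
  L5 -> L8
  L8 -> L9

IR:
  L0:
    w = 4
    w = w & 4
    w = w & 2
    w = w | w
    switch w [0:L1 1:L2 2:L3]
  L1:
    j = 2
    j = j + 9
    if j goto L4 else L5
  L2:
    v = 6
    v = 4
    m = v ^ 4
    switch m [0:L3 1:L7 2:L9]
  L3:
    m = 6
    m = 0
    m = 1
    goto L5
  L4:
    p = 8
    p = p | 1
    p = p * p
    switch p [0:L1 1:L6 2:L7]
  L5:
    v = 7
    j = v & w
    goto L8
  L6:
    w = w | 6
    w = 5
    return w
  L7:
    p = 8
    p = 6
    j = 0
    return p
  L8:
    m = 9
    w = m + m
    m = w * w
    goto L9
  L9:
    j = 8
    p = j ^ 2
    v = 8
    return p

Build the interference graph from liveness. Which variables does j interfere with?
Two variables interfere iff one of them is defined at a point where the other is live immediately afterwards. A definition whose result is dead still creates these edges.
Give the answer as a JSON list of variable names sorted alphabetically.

Answer: ["p", "w"]

Analysis:
def/use:
  L0 def {w} use ∅
  L1 def {j} use ∅
  L2 def {m,v} use ∅
  L3 def {m} use ∅
  L4 def {p} use ∅
  L5 def {j,v} use {w}
  L6 def {w} use {w}
  L7 def {j,p} use ∅
  L8 def {m,w} use ∅
  L9 def {j,p,v} use ∅

Liveness:
  L0 li=∅ lo={w}
  L1 li={w} lo={w}
  L2 li={w} lo={w}
  L3 li={w} lo={w}
  L4 li={w} lo={w}
  L5 li={w} lo=∅
  L6 li={w} lo=∅
  L7 li=∅ lo=∅
  L8 li=∅ lo=∅
  L9 li=∅ lo=∅

Interference:
  j↔{p,w}
  m↔{w}
  p↔{j,v,w}
  v↔{p,w}
  w↔{j,m,p,v}

N(j) = ["p", "w"]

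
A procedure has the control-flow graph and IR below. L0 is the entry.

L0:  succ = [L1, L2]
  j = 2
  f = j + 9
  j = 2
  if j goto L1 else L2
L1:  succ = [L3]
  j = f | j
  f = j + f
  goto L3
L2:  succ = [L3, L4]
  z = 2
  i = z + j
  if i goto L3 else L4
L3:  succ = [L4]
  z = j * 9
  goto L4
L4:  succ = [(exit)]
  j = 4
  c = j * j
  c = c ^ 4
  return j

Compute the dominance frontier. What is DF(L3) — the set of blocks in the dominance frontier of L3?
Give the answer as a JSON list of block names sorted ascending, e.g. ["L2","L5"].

idom tree: L1←L0 L2←L0 L3←L0 L4←L0
Dom∩ at merges:
  L3: preds {L1,L2}: {L0,L1} ∩ {L0,L2} = {L0}; idom=L0
  L4: preds {L2,L3}: {L0,L2} ∩ {L0,L3} = {L0}; idom=L0

Frontier:
  L3←L1: walk L1 to L0
  L3←L2: walk L2 to L0
  L4←L2: walk L2 to L0
  L4←L3: walk L3 to L0
  L0 → ∅
  L1 → {L3}
  L2 → {L3,L4}
  L3 → {L4}
  L4 → ∅

DF(L3) = ["L4"]

Answer: ["L4"]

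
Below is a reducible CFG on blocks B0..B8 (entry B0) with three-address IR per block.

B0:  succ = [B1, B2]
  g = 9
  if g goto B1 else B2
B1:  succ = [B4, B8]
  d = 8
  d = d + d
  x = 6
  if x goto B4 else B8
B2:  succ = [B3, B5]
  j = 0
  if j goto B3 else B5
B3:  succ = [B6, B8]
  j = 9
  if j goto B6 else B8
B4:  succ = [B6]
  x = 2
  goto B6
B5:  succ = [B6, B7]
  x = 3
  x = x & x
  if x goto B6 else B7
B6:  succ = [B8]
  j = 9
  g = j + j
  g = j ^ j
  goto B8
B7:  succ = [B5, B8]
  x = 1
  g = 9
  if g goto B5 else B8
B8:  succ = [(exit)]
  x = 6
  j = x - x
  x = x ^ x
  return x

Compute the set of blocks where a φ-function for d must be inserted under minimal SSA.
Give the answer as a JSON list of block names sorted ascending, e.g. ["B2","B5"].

idom tree: B1←B0 B2←B0 B3←B2 B4←B1 B5←B2 B6←B0 B7←B5 B8←B0
Dom∩ at merges:
  B5: preds {B2,B7}: {B0,B2} ∩ {B0,B2,B5,B7} = {B0,B2}; idom=B2
  B6: preds {B3,B4,B5}: {B0,B2,B3} ∩ {B0,B1,B4} ∩ {B0,B2,B5} = {B0}; idom=B0
  B8: preds {B1,B3,B6,B7}: {B0,B1} ∩ {B0,B2,B3} ∩ {B0,B6} ∩ {B0,B2,B5,B7} = {B0}; idom=B0

DF derivation:
  join B5 pred B2: · stop@B2
  join B5 pred B7: B7→B5 stop@B2
  join B6 pred B3: B3→B2 stop@B0
  join B6 pred B4: B4→B1 stop@B0
  join B6 pred B5: B5→B2 stop@B0
  join B8 pred B1: B1 stop@B0
  join B8 pred B3: B3→B2 stop@B0
  join B8 pred B6: B6 stop@B0
  join B8 pred B7: B7→B5→B2 stop@B0
  B0 → ∅
  B1 → {B6,B8}
  B2 → {B6,B8}
  B3 → {B6,B8}
  B4 → {B6}
  B5 → {B5,B6,B8}
  B6 → {B8}
  B7 → {B5,B8}
  B8 → ∅

φ for d: defs {B1}
  DF⁺ = {B6,B8}

Answer: ["B6", "B8"]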